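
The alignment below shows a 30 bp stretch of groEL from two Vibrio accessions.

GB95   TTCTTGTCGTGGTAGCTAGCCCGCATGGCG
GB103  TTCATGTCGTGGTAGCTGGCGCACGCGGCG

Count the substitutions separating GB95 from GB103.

6

Mismatches occur at site 4 (T/A), site 18 (A/G), site 21 (C/G), site 23 (G/A), site 25 (A/G), site 26 (T/C).
That gives 6 mismatches out of 30 aligned sites, so the Hamming distance is 6.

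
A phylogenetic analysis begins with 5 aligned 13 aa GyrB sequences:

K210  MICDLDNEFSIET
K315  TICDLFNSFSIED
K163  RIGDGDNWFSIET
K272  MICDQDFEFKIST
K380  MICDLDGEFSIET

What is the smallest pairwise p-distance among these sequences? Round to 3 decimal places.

0.077

Pairwise Hamming distances:
  K210 vs K315: 4
  K210 vs K163: 4
  K210 vs K272: 4
  K210 vs K380: 1
  K315 vs K163: 6
  K315 vs K272: 8
  K315 vs K380: 5
  K163 vs K272: 7
  K163 vs K380: 5
  K272 vs K380: 4
The smallest is 1 mismatch, between K210 and K380; p = 1/13 = 0.077.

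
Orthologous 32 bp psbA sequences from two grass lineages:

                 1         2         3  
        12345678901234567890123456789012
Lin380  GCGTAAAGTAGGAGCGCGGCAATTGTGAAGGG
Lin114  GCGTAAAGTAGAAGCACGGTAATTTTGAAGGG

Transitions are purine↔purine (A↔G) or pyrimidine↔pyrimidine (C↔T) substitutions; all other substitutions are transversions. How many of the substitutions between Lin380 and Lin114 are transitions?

3

Differing sites — 12:G/A (Ti); 16:G/A (Ti); 20:C/T (Ti); 25:G/T (Tv).
Of the 4 differences, 3 transitions and 1 transversion, so the answer is 3.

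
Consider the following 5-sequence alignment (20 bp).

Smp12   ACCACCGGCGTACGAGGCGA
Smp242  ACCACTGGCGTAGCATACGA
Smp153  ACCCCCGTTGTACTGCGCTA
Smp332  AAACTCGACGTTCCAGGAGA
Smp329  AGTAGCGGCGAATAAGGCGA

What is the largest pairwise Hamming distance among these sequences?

Pairwise Hamming distances:
  Smp12 vs Smp242: 5
  Smp12 vs Smp153: 7
  Smp12 vs Smp332: 8
  Smp12 vs Smp329: 6
  Smp242 vs Smp153: 10
  Smp242 vs Smp332: 11
  Smp242 vs Smp329: 9
  Smp153 vs Smp332: 11
  Smp153 vs Smp329: 12
  Smp332 vs Smp329: 10
The largest is 12, between Smp153 and Smp329.

12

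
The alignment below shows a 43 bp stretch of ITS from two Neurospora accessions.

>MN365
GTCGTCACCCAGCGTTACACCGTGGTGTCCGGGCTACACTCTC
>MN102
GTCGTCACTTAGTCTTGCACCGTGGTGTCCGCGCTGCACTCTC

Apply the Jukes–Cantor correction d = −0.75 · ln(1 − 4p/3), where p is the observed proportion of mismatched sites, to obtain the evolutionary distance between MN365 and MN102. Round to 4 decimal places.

The sequences differ at positions 9 (C/T), 10 (C/T), 13 (C/T), 14 (G/C), 17 (A/G), 32 (G/C), 36 (A/G).
p = 7/43 = 0.162791.
d = −0.75 · ln(1 − (4/3)·0.162791) = −0.75 · ln(0.782945) = −0.75 · (-0.244693) = 0.1835.

0.1835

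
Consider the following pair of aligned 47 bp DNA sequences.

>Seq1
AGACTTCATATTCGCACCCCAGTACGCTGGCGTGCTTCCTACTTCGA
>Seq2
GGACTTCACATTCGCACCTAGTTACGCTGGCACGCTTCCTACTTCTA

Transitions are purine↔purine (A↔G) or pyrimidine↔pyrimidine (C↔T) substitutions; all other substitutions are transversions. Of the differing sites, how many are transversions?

3

Mismatches occur at site 1 (A↔G, transition), site 9 (T↔C, transition), site 19 (C↔T, transition), site 20 (C↔A, transversion), site 21 (A↔G, transition), site 22 (G↔T, transversion), site 32 (G↔A, transition), site 33 (T↔C, transition), site 46 (G↔T, transversion).
Of the 9 differences, 6 transitions and 3 transversions, so the answer is 3.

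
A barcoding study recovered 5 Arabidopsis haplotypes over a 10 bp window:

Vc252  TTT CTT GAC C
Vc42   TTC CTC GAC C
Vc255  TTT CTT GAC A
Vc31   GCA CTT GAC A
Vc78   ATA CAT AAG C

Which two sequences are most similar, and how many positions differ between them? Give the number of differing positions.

1

Pairwise Hamming distances:
  Vc252 vs Vc42: 2
  Vc252 vs Vc255: 1
  Vc252 vs Vc31: 4
  Vc252 vs Vc78: 5
  Vc42 vs Vc255: 3
  Vc42 vs Vc31: 5
  Vc42 vs Vc78: 6
  Vc255 vs Vc31: 3
  Vc255 vs Vc78: 6
  Vc31 vs Vc78: 6
The smallest is 1, between Vc252 and Vc255.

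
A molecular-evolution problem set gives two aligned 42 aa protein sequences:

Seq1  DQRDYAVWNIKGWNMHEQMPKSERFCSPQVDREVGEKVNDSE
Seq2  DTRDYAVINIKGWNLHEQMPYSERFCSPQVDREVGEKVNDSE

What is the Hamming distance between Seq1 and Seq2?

Mismatches occur at site 2 (Q↔T), site 8 (W↔I), site 15 (M↔L), site 21 (K↔Y).
That gives 4 mismatches out of 42 aligned sites, so the Hamming distance is 4.

4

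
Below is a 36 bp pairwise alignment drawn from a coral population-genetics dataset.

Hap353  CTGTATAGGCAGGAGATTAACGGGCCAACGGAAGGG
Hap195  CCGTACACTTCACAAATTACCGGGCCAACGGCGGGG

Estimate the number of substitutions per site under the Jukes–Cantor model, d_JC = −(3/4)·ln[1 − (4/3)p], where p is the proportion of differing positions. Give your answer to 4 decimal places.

The sequences differ at positions 2 (T/C), 6 (T/C), 8 (G/C), 9 (G/T), 10 (C/T), 11 (A/C), 12 (G/A), 13 (G/C), 15 (G/A), 20 (A/C), 32 (A/C), 33 (A/G).
p = 12/36 = 0.333333.
d = −0.75 · ln(1 − (4/3)·0.333333) = −0.75 · ln(0.555556) = −0.75 · (-0.587786) = 0.4408.

0.4408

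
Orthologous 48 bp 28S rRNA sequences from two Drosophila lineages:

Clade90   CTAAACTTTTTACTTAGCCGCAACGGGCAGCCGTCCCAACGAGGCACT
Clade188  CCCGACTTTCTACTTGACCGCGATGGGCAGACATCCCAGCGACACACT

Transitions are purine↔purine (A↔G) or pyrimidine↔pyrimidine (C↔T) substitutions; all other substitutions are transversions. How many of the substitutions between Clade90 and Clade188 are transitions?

Differing sites — 2:T/C (Ti); 3:A/C (Tv); 4:A/G (Ti); 10:T/C (Ti); 16:A/G (Ti); 17:G/A (Ti); 22:A/G (Ti); 24:C/T (Ti); 31:C/A (Tv); 33:G/A (Ti); 39:A/G (Ti); 43:G/C (Tv); 44:G/A (Ti).
Of the 13 differences, 10 transitions and 3 transversions, so the answer is 10.

10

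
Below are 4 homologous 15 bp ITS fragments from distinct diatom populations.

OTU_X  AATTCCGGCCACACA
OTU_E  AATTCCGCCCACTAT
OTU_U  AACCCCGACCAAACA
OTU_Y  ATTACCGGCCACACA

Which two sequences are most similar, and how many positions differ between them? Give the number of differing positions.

Pairwise Hamming distances:
  OTU_X vs OTU_E: 4
  OTU_X vs OTU_U: 4
  OTU_X vs OTU_Y: 2
  OTU_E vs OTU_U: 7
  OTU_E vs OTU_Y: 6
  OTU_U vs OTU_Y: 5
The smallest is 2, between OTU_X and OTU_Y.

2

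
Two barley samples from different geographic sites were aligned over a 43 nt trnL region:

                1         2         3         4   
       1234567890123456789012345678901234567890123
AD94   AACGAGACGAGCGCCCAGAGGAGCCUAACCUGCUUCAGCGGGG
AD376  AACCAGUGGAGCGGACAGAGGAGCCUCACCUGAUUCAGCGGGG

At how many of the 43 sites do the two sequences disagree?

Mismatches occur at site 4 (G→C), site 7 (A→U), site 8 (C→G), site 14 (C→G), site 15 (C→A), site 27 (A→C), site 33 (C→A).
That gives 7 mismatches out of 43 aligned sites, so the Hamming distance is 7.

7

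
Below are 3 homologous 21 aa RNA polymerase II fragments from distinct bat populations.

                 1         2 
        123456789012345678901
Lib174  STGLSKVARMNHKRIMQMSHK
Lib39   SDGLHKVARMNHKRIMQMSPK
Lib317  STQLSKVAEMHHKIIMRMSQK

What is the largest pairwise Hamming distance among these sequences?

8

Pairwise Hamming distances:
  Lib174 vs Lib39: 3
  Lib174 vs Lib317: 6
  Lib39 vs Lib317: 8
The largest is 8, between Lib39 and Lib317.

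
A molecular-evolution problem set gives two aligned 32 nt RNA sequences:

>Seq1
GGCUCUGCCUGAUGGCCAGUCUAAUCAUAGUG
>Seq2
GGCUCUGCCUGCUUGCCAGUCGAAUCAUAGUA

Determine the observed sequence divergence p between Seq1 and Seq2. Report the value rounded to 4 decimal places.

Differing sites — 12:A/C; 14:G/U; 22:U/G; 32:G/A.
There are 4 differences over 32 sites, so p = 4/32 = 0.1250.

0.1250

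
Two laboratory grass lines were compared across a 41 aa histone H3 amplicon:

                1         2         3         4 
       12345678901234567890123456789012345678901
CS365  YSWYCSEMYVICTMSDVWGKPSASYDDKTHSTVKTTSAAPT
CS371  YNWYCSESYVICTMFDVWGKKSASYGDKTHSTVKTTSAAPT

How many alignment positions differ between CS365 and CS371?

Mismatches occur at site 2 (S↔N), site 8 (M↔S), site 15 (S↔F), site 21 (P↔K), site 26 (D↔G).
That gives 5 mismatches out of 41 aligned sites, so the Hamming distance is 5.

5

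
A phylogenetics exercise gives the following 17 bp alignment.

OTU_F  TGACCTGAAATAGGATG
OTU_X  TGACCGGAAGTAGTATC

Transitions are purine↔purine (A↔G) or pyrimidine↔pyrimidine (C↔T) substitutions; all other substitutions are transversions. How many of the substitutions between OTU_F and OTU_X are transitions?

1

The sequences differ at positions 6 (T/G, transversion), 10 (A/G, transition), 14 (G/T, transversion), 17 (G/C, transversion).
Of the 4 differences, 1 transition and 3 transversions, so the answer is 1.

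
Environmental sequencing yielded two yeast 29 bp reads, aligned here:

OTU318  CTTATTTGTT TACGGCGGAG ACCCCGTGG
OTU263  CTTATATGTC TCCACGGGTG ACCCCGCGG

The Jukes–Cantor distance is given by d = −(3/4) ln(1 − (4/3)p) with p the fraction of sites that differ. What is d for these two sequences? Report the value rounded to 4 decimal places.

0.3439

The sequences differ at positions 6 (T/A), 10 (T/C), 12 (A/C), 14 (G/A), 15 (G/C), 16 (C/G), 19 (A/T), 27 (T/C).
p = 8/29 = 0.275862.
d = −0.75 · ln(1 − (4/3)·0.275862) = −0.75 · ln(0.632184) = −0.75 · (-0.458575) = 0.3439.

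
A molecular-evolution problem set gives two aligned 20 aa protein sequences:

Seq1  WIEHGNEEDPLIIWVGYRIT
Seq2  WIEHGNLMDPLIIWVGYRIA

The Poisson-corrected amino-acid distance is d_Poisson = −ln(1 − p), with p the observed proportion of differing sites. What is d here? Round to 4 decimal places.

The sequences differ at positions 7 (E/L), 8 (E/M), 20 (T/A).
p = 3/20 = 0.150000.
d = −ln(1 − 0.150000) = −ln(0.850000) = 0.1625.

0.1625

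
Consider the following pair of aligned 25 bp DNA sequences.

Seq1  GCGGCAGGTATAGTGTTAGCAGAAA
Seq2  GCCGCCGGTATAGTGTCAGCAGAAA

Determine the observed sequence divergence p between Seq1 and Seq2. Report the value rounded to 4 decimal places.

0.1200

Differing sites — 3:G/C; 6:A/C; 17:T/C.
There are 3 differences over 25 sites, so p = 3/25 = 0.1200.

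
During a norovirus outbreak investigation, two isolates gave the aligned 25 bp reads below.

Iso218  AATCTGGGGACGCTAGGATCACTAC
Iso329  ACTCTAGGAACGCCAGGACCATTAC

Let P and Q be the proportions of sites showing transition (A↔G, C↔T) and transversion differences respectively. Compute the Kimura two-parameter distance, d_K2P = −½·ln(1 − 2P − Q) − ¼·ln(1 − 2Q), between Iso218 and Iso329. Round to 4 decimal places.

0.3108

The sequences differ at positions 2 (A/C, transversion), 6 (G/A, transition), 9 (G/A, transition), 14 (T/C, transition), 19 (T/C, transition), 22 (C/T, transition).
Of the 6 differences, 5 transitions and 1 transversion over 25 sites: P = 5/25 = 0.200000, Q = 1/25 = 0.040000.
d = −0.5·ln(0.560000) − 0.25·ln(0.920000) = −0.5·(-0.579818) − 0.25·(-0.083382) = 0.3108.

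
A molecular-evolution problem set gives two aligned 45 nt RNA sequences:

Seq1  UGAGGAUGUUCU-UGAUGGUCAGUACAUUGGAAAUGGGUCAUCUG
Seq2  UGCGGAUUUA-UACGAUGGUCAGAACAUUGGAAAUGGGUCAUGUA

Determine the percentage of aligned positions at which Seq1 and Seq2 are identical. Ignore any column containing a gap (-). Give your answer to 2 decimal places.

83.72%

Excluding the 2 gap columns leaves 43 comparable sites.
Differing sites — 3:A/C; 8:G/U; 10:U/A; 14:U/C; 24:U/A; 43:C/G; 45:G/A.
36 of the 43 comparable sites match, so the percent identity is 36/43 × 100 = 83.72%.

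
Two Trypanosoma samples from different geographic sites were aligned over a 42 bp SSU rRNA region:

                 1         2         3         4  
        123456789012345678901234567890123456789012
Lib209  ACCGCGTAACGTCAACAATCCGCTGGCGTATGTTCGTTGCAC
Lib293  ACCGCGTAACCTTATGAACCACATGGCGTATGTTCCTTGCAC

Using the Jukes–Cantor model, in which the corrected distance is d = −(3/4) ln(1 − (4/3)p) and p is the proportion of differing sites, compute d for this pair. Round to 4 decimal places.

Mismatches occur at site 11 (G↔C), site 13 (C↔T), site 15 (A↔T), site 16 (C↔G), site 19 (T↔C), site 21 (C↔A), site 22 (G↔C), site 23 (C↔A), site 36 (G↔C).
p = 9/42 = 0.214286.
d = −0.75 · ln(1 − (4/3)·0.214286) = −0.75 · ln(0.714285) = −0.75 · (-0.336473) = 0.2524.

0.2524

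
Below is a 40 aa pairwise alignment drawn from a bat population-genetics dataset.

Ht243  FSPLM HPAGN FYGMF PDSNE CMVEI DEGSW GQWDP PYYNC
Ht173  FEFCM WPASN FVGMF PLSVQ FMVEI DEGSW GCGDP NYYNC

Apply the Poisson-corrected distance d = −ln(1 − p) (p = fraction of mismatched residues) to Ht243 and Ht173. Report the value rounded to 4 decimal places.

0.3930

The sequences differ at positions 2 (S/E), 3 (P/F), 4 (L/C), 6 (H/W), 9 (G/S), 12 (Y/V), 17 (D/L), 19 (N/V), 20 (E/Q), 21 (C/F), 32 (Q/C), 33 (W/G), 36 (P/N).
p = 13/40 = 0.325000.
d = −ln(1 − 0.325000) = −ln(0.675000) = 0.3930.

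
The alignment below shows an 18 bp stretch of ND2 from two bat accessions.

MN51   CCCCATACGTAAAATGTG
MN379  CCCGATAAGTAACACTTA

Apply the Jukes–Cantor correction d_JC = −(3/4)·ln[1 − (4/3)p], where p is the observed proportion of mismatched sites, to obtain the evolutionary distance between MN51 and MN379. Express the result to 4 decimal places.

0.4408

Mismatches occur at site 4 (C↔G), site 8 (C↔A), site 13 (A↔C), site 15 (T↔C), site 16 (G↔T), site 18 (G↔A).
p = 6/18 = 0.333333.
d = −0.75 · ln(1 − (4/3)·0.333333) = −0.75 · ln(0.555556) = −0.75 · (-0.587786) = 0.4408.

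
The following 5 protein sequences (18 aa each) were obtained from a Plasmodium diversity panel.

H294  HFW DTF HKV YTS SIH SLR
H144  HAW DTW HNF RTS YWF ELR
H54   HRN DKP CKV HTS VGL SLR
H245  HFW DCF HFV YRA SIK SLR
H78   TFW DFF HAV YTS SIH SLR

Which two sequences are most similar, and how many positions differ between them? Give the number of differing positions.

3

Pairwise Hamming distances:
  H294 vs H144: 9
  H294 vs H54: 9
  H294 vs H245: 5
  H294 vs H78: 3
  H144 vs H54: 12
  H144 vs H245: 12
  H144 vs H78: 11
  H54 vs H245: 12
  H54 vs H78: 11
  H245 vs H78: 6
The smallest is 3, between H294 and H78.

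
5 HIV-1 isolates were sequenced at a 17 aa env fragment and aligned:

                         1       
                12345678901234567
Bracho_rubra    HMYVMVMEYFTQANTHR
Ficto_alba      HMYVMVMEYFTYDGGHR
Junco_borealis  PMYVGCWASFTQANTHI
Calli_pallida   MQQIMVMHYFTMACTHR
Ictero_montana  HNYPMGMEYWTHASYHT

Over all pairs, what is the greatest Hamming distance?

13

Pairwise Hamming distances:
  Bracho_rubra vs Ficto_alba: 4
  Bracho_rubra vs Junco_borealis: 7
  Bracho_rubra vs Calli_pallida: 7
  Bracho_rubra vs Ictero_montana: 8
  Ficto_alba vs Junco_borealis: 11
  Ficto_alba vs Calli_pallida: 9
  Ficto_alba vs Ictero_montana: 9
  Junco_borealis vs Calli_pallida: 12
  Junco_borealis vs Ictero_montana: 13
  Calli_pallida vs Ictero_montana: 11
The largest is 13, between Junco_borealis and Ictero_montana.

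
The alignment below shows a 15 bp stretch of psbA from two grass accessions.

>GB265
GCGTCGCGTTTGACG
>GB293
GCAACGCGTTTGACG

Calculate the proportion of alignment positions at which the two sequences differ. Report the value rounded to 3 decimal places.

Mismatches occur at site 3 (G→A), site 4 (T→A).
There are 2 differences over 15 sites, so p = 2/15 = 0.133.

0.133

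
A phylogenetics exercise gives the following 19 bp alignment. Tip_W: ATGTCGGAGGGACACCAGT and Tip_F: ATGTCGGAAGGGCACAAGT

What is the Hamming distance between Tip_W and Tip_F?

Mismatches occur at site 9 (G→A), site 12 (A→G), site 16 (C→A).
That gives 3 mismatches out of 19 aligned sites, so the Hamming distance is 3.

3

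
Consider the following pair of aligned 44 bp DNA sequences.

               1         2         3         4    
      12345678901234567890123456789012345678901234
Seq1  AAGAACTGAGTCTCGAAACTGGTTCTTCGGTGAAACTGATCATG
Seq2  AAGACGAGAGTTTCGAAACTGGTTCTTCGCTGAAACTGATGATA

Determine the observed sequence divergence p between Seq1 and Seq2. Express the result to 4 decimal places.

0.1591

The sequences differ at positions 5 (A/C), 6 (C/G), 7 (T/A), 12 (C/T), 30 (G/C), 41 (C/G), 44 (G/A).
There are 7 differences over 44 sites, so p = 7/44 = 0.1591.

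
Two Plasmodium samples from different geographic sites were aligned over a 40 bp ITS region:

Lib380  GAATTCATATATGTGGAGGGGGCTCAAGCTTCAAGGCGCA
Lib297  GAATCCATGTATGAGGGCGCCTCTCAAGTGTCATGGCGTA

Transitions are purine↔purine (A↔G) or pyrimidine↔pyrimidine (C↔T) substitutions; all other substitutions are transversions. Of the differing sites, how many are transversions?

7

Mismatches occur at site 5 (T↔C, transition), site 9 (A↔G, transition), site 14 (T↔A, transversion), site 17 (A↔G, transition), site 18 (G↔C, transversion), site 20 (G↔C, transversion), site 21 (G↔C, transversion), site 22 (G↔T, transversion), site 29 (C↔T, transition), site 30 (T↔G, transversion), site 34 (A↔T, transversion), site 39 (C↔T, transition).
Of the 12 differences, 5 transitions and 7 transversions, so the answer is 7.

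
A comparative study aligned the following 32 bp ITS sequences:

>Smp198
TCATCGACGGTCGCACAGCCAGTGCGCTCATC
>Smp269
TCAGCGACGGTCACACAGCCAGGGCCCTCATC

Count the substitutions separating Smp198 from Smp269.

The sequences differ at positions 4 (T/G), 13 (G/A), 23 (T/G), 26 (G/C).
That gives 4 mismatches out of 32 aligned sites, so the Hamming distance is 4.

4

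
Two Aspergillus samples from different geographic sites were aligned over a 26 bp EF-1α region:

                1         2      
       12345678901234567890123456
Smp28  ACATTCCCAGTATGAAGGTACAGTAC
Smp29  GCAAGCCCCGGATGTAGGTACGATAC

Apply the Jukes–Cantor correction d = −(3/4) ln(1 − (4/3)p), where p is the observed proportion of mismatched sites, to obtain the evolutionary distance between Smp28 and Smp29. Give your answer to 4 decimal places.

0.3961

Mismatches occur at site 1 (A↔G), site 4 (T↔A), site 5 (T↔G), site 9 (A↔C), site 11 (T↔G), site 15 (A↔T), site 22 (A↔G), site 23 (G↔A).
p = 8/26 = 0.307692.
d = −0.75 · ln(1 − (4/3)·0.307692) = −0.75 · ln(0.589744) = −0.75 · (-0.528067) = 0.3961.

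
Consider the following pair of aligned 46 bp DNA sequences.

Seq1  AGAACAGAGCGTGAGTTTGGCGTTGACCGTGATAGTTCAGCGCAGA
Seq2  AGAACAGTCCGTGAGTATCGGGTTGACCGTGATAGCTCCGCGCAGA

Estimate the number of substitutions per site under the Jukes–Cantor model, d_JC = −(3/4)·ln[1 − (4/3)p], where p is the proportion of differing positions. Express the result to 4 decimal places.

0.1701

Mismatches occur at site 8 (A/T), site 9 (G/C), site 17 (T/A), site 19 (G/C), site 21 (C/G), site 36 (T/C), site 39 (A/C).
p = 7/46 = 0.152174.
d = −0.75 · ln(1 − (4/3)·0.152174) = −0.75 · ln(0.797101) = −0.75 · (-0.226774) = 0.1701.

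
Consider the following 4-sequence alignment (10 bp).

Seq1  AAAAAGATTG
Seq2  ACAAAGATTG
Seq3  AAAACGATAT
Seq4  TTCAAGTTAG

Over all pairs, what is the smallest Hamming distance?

1

Pairwise Hamming distances:
  Seq1 vs Seq2: 1
  Seq1 vs Seq3: 3
  Seq1 vs Seq4: 5
  Seq2 vs Seq3: 4
  Seq2 vs Seq4: 5
  Seq3 vs Seq4: 6
The smallest is 1, between Seq1 and Seq2.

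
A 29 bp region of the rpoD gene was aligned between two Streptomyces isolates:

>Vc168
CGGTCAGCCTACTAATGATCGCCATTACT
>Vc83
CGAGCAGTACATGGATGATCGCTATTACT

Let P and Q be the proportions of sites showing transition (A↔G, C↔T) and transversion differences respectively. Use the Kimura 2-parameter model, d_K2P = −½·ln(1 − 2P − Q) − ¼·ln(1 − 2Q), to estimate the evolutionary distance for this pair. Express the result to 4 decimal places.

Differing sites — 3:G/A (Ti); 4:T/G (Tv); 8:C/T (Ti); 9:C/A (Tv); 10:T/C (Ti); 12:C/T (Ti); 13:T/G (Tv); 14:A/G (Ti); 23:C/T (Ti).
Of the 9 differences, 6 transitions and 3 transversions over 29 sites: P = 6/29 = 0.206897, Q = 3/29 = 0.103448.
d = −0.5·ln(0.482758) − 0.25·ln(0.793104) = −0.5·(-0.728240) − 0.25·(-0.231801) = 0.4221.

0.4221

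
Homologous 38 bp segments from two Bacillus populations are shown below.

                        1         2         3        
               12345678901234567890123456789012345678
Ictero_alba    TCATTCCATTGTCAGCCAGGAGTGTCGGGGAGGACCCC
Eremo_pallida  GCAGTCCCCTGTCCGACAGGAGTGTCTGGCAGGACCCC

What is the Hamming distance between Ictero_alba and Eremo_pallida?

8

Differing sites — 1:T/G; 4:T/G; 8:A/C; 9:T/C; 14:A/C; 16:C/A; 27:G/T; 30:G/C.
That gives 8 mismatches out of 38 aligned sites, so the Hamming distance is 8.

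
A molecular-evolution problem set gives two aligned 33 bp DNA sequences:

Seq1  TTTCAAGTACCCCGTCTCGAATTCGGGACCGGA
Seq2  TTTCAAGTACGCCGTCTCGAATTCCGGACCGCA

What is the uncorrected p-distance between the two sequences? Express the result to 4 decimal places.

Differing sites — 11:C/G; 25:G/C; 32:G/C.
There are 3 differences over 33 sites, so p = 3/33 = 0.0909.

0.0909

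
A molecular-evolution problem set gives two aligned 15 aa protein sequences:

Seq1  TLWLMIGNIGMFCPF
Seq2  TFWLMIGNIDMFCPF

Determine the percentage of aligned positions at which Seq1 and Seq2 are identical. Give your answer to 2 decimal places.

86.67%

Differing sites — 2:L/F; 10:G/D.
13 of the 15 sites match, so the percent identity is 13/15 × 100 = 86.67%.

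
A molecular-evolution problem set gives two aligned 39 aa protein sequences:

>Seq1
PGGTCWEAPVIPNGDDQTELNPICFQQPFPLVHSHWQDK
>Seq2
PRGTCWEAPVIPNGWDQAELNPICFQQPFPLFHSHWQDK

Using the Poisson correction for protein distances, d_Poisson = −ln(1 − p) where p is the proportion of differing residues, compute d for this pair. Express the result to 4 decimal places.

The sequences differ at positions 2 (G/R), 15 (D/W), 18 (T/A), 32 (V/F).
p = 4/39 = 0.102564.
d = −ln(1 − 0.102564) = −ln(0.897436) = 0.1082.

0.1082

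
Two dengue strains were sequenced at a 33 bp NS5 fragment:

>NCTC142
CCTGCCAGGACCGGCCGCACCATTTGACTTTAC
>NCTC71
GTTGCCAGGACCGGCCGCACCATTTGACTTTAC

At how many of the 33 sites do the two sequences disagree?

Mismatches occur at site 1 (C↔G), site 2 (C↔T).
That gives 2 mismatches out of 33 aligned sites, so the Hamming distance is 2.

2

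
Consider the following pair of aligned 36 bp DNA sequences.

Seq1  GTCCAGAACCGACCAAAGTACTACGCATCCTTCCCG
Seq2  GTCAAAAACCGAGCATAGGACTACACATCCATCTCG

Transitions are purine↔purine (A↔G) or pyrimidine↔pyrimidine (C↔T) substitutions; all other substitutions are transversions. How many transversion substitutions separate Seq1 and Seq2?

The sequences differ at positions 4 (C/A, transversion), 6 (G/A, transition), 13 (C/G, transversion), 16 (A/T, transversion), 19 (T/G, transversion), 25 (G/A, transition), 31 (T/A, transversion), 34 (C/T, transition).
Of the 8 differences, 3 transitions and 5 transversions, so the answer is 5.

5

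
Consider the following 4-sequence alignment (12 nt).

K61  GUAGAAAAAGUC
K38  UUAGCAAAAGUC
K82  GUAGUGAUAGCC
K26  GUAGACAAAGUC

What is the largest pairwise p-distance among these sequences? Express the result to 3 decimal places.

Pairwise Hamming distances:
  K61 vs K38: 2
  K61 vs K82: 4
  K61 vs K26: 1
  K38 vs K82: 5
  K38 vs K26: 3
  K82 vs K26: 4
The largest is 5 mismatches, between K38 and K82; p = 5/12 = 0.417.

0.417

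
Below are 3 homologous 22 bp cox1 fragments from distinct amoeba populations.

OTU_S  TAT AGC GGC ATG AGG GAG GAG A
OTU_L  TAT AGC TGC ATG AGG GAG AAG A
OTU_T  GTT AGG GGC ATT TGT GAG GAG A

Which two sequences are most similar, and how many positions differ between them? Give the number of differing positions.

2

Pairwise Hamming distances:
  OTU_S vs OTU_L: 2
  OTU_S vs OTU_T: 6
  OTU_L vs OTU_T: 8
The smallest is 2, between OTU_S and OTU_L.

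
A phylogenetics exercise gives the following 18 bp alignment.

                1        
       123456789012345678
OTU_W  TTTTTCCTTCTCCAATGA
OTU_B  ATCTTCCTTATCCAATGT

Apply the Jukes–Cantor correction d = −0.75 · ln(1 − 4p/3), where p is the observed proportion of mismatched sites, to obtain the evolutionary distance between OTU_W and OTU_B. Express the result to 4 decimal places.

0.2635

Differing sites — 1:T/A; 3:T/C; 10:C/A; 18:A/T.
p = 4/18 = 0.222222.
d = −0.75 · ln(1 − (4/3)·0.222222) = −0.75 · ln(0.703704) = −0.75 · (-0.351397) = 0.2635.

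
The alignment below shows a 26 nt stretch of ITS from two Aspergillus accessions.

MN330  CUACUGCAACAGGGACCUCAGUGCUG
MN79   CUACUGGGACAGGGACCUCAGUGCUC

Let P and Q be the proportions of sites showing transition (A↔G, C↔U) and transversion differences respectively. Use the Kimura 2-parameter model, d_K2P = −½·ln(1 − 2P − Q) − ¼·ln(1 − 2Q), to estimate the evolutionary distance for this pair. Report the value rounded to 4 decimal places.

0.1253

Differing sites — 7:C/G (Tv); 8:A/G (Ti); 26:G/C (Tv).
Of the 3 differences, 1 transition and 2 transversions over 26 sites: P = 1/26 = 0.038462, Q = 2/26 = 0.076923.
d = −0.5·ln(0.846153) − 0.25·ln(0.846154) = −0.5·(-0.167055) − 0.25·(-0.167054) = 0.1253.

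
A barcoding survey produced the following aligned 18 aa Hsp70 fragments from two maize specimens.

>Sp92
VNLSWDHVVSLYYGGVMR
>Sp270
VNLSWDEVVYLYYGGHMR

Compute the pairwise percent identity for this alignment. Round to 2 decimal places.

83.33%

The sequences differ at positions 7 (H/E), 10 (S/Y), 16 (V/H).
15 of the 18 sites match, so the percent identity is 15/18 × 100 = 83.33%.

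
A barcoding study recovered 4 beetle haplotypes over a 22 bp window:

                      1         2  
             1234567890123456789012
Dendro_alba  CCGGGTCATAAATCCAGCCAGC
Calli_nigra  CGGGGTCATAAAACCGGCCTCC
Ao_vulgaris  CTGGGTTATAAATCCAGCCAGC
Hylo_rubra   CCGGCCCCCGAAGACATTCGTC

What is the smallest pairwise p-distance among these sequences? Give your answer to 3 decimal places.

Pairwise Hamming distances:
  Dendro_alba vs Calli_nigra: 5
  Dendro_alba vs Ao_vulgaris: 2
  Dendro_alba vs Hylo_rubra: 11
  Calli_nigra vs Ao_vulgaris: 6
  Calli_nigra vs Hylo_rubra: 13
  Ao_vulgaris vs Hylo_rubra: 13
The smallest is 2 mismatches, between Dendro_alba and Ao_vulgaris; p = 2/22 = 0.091.

0.091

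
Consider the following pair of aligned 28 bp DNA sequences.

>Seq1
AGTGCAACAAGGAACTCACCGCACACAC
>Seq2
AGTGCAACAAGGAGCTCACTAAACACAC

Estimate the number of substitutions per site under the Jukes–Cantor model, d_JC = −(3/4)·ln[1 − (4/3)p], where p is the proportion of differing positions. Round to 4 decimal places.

0.1585

Mismatches occur at site 14 (A/G), site 20 (C/T), site 21 (G/A), site 22 (C/A).
p = 4/28 = 0.142857.
d = −0.75 · ln(1 − (4/3)·0.142857) = −0.75 · ln(0.809524) = −0.75 · (-0.211309) = 0.1585.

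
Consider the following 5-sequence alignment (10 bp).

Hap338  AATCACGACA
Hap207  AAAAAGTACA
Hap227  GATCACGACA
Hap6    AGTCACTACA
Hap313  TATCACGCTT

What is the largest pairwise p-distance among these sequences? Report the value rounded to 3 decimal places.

Pairwise Hamming distances:
  Hap338 vs Hap207: 4
  Hap338 vs Hap227: 1
  Hap338 vs Hap6: 2
  Hap338 vs Hap313: 4
  Hap207 vs Hap227: 5
  Hap207 vs Hap6: 4
  Hap207 vs Hap313: 8
  Hap227 vs Hap6: 3
  Hap227 vs Hap313: 4
  Hap6 vs Hap313: 6
The largest is 8 mismatches, between Hap207 and Hap313; p = 8/10 = 0.800.

0.800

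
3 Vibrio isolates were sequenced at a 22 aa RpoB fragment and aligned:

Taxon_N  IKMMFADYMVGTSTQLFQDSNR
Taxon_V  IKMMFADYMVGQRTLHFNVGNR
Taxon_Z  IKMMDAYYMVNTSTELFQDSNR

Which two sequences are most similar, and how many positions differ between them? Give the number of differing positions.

Pairwise Hamming distances:
  Taxon_N vs Taxon_V: 7
  Taxon_N vs Taxon_Z: 4
  Taxon_V vs Taxon_Z: 10
The smallest is 4, between Taxon_N and Taxon_Z.

4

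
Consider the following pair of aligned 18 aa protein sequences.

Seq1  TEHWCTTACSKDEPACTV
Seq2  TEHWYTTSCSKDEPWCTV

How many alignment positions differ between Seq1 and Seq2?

3

Mismatches occur at site 5 (C↔Y), site 8 (A↔S), site 15 (A↔W).
That gives 3 mismatches out of 18 aligned sites, so the Hamming distance is 3.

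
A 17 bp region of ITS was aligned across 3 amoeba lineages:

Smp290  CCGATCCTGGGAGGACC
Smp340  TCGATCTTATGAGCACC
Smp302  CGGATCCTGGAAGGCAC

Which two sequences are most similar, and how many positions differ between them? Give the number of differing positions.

4

Pairwise Hamming distances:
  Smp290 vs Smp340: 5
  Smp290 vs Smp302: 4
  Smp340 vs Smp302: 9
The smallest is 4, between Smp290 and Smp302.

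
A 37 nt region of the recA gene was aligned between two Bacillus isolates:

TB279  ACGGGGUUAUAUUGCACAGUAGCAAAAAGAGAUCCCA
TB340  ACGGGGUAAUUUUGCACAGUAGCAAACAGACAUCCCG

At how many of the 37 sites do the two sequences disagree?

5

Differing sites — 8:U/A; 11:A/U; 27:A/C; 31:G/C; 37:A/G.
That gives 5 mismatches out of 37 aligned sites, so the Hamming distance is 5.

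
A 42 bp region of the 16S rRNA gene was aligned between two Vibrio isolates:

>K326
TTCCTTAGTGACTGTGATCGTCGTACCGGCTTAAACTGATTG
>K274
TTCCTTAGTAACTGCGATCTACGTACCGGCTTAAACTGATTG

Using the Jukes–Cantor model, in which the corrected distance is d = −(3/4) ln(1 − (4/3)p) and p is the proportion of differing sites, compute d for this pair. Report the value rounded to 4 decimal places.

The sequences differ at positions 10 (G/A), 15 (T/C), 20 (G/T), 21 (T/A).
p = 4/42 = 0.095238.
d = −0.75 · ln(1 − (4/3)·0.095238) = −0.75 · ln(0.873016) = −0.75 · (-0.135801) = 0.1019.

0.1019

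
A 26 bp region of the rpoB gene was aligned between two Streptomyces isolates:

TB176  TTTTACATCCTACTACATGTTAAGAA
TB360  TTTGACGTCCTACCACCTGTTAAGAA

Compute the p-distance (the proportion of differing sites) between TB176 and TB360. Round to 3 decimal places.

0.154

The sequences differ at positions 4 (T/G), 7 (A/G), 14 (T/C), 17 (A/C).
There are 4 differences over 26 sites, so p = 4/26 = 0.154.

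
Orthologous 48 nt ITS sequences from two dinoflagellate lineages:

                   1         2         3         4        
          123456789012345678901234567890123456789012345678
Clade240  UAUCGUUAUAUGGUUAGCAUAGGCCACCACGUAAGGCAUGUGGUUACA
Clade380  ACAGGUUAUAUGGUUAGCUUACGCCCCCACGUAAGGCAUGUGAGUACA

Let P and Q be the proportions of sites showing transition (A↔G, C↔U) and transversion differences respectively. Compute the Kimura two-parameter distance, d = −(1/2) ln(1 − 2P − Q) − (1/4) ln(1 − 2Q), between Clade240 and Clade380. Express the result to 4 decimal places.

Mismatches occur at site 1 (U/A, transversion), site 2 (A/C, transversion), site 3 (U/A, transversion), site 4 (C/G, transversion), site 19 (A/U, transversion), site 22 (G/C, transversion), site 26 (A/C, transversion), site 43 (G/A, transition), site 44 (U/G, transversion).
Of the 9 differences, 1 transition and 8 transversions over 48 sites: P = 1/48 = 0.020833, Q = 8/48 = 0.166667.
d = −0.5·ln(0.791667) − 0.25·ln(0.666666) = −0.5·(-0.233614) − 0.25·(-0.405466) = 0.2182.

0.2182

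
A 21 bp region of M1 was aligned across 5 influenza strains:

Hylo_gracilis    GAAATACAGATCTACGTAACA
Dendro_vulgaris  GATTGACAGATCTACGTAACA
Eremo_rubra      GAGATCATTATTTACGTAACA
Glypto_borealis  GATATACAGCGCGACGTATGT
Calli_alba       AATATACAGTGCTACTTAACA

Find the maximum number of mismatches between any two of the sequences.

Pairwise Hamming distances:
  Hylo_gracilis vs Dendro_vulgaris: 3
  Hylo_gracilis vs Eremo_rubra: 6
  Hylo_gracilis vs Glypto_borealis: 7
  Hylo_gracilis vs Calli_alba: 5
  Dendro_vulgaris vs Eremo_rubra: 8
  Dendro_vulgaris vs Glypto_borealis: 8
  Dendro_vulgaris vs Calli_alba: 6
  Eremo_rubra vs Glypto_borealis: 12
  Eremo_rubra vs Calli_alba: 10
  Glypto_borealis vs Calli_alba: 7
The largest is 12, between Eremo_rubra and Glypto_borealis.

12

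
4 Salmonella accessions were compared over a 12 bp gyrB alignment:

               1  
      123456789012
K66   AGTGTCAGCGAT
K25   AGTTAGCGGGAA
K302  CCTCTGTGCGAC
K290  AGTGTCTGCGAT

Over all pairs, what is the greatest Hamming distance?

Pairwise Hamming distances:
  K66 vs K25: 6
  K66 vs K302: 6
  K66 vs K290: 1
  K25 vs K302: 7
  K25 vs K290: 6
  K302 vs K290: 5
The largest is 7, between K25 and K302.

7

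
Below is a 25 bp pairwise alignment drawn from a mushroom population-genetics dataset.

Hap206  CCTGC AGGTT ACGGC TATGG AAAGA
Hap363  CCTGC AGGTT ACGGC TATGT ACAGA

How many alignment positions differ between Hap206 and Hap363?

2

The sequences differ at positions 20 (G/T), 22 (A/C).
That gives 2 mismatches out of 25 aligned sites, so the Hamming distance is 2.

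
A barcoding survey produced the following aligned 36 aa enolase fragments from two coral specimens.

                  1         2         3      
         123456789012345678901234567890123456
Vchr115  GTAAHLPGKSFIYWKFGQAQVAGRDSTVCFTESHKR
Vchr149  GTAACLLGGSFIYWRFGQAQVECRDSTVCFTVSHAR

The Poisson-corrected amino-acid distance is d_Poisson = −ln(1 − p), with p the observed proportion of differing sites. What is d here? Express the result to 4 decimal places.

0.2513

The sequences differ at positions 5 (H/C), 7 (P/L), 9 (K/G), 15 (K/R), 22 (A/E), 23 (G/C), 32 (E/V), 35 (K/A).
p = 8/36 = 0.222222.
d = −ln(1 − 0.222222) = −ln(0.777778) = 0.2513.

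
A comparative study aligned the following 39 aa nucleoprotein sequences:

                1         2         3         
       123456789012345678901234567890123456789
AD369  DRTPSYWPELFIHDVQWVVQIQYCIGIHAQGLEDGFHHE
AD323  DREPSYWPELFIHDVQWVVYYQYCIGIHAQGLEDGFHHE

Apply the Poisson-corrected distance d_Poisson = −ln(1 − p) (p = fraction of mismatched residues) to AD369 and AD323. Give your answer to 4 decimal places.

0.0800

Differing sites — 3:T/E; 20:Q/Y; 21:I/Y.
p = 3/39 = 0.076923.
d = −ln(1 − 0.076923) = −ln(0.923077) = 0.0800.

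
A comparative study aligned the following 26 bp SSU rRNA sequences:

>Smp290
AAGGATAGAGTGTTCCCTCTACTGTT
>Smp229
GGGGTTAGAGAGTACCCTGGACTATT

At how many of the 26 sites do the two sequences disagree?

Differing sites — 1:A/G; 2:A/G; 5:A/T; 11:T/A; 14:T/A; 19:C/G; 20:T/G; 24:G/A.
That gives 8 mismatches out of 26 aligned sites, so the Hamming distance is 8.

8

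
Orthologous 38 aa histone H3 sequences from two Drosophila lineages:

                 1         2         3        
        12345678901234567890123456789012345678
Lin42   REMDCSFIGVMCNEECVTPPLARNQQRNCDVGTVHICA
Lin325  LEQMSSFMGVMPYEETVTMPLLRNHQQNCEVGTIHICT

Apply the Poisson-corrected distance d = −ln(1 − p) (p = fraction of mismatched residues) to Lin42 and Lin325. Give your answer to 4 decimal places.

0.5021

Differing sites — 1:R/L; 3:M/Q; 4:D/M; 5:C/S; 8:I/M; 12:C/P; 13:N/Y; 16:C/T; 19:P/M; 22:A/L; 25:Q/H; 27:R/Q; 30:D/E; 34:V/I; 38:A/T.
p = 15/38 = 0.394737.
d = −ln(1 − 0.394737) = −ln(0.605263) = 0.5021.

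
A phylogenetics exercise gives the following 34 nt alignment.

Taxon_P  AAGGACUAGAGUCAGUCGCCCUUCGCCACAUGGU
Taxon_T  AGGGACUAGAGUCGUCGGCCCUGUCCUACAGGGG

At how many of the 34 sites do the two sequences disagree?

The sequences differ at positions 2 (A/G), 14 (A/G), 15 (G/U), 16 (U/C), 17 (C/G), 23 (U/G), 24 (C/U), 25 (G/C), 27 (C/U), 31 (U/G), 34 (U/G).
That gives 11 mismatches out of 34 aligned sites, so the Hamming distance is 11.

11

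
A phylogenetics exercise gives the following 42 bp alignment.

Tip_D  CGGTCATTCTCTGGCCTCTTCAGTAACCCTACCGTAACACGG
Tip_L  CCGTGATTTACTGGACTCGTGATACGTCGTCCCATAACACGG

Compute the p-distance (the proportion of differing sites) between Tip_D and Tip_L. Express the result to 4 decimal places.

0.3571

Mismatches occur at site 2 (G/C), site 5 (C/G), site 9 (C/T), site 10 (T/A), site 15 (C/A), site 19 (T/G), site 21 (C/G), site 23 (G/T), site 24 (T/A), site 25 (A/C), site 26 (A/G), site 27 (C/T), site 29 (C/G), site 31 (A/C), site 34 (G/A).
There are 15 differences over 42 sites, so p = 15/42 = 0.3571.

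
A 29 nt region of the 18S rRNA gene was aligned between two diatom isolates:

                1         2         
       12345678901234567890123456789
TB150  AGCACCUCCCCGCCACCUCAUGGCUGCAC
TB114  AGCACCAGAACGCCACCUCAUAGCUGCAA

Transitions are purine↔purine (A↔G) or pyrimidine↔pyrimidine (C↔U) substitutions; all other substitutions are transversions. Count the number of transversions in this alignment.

5

Differing sites — 7:U/A (Tv); 8:C/G (Tv); 9:C/A (Tv); 10:C/A (Tv); 22:G/A (Ti); 29:C/A (Tv).
Of the 6 differences, 1 transition and 5 transversions, so the answer is 5.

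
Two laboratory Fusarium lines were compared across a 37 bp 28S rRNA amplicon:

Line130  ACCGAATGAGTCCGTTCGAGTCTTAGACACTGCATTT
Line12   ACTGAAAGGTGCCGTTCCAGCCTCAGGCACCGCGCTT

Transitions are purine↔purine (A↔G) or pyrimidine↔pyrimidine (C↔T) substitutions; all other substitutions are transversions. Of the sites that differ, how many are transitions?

8

Differing sites — 3:C/T (Ti); 7:T/A (Tv); 9:A/G (Ti); 10:G/T (Tv); 11:T/G (Tv); 18:G/C (Tv); 21:T/C (Ti); 24:T/C (Ti); 27:A/G (Ti); 31:T/C (Ti); 34:A/G (Ti); 35:T/C (Ti).
Of the 12 differences, 8 transitions and 4 transversions, so the answer is 8.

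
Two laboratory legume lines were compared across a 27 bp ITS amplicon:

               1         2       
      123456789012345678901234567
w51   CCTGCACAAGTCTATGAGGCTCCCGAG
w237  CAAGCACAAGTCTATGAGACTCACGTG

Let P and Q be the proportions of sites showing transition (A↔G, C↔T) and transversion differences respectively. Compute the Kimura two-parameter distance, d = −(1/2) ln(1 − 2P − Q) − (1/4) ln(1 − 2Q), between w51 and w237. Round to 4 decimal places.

Mismatches occur at site 2 (C/A, transversion), site 3 (T/A, transversion), site 19 (G/A, transition), site 23 (C/A, transversion), site 26 (A/T, transversion).
Of the 5 differences, 1 transition and 4 transversions over 27 sites: P = 1/27 = 0.037037, Q = 4/27 = 0.148148.
d = −0.5·ln(0.777778) − 0.25·ln(0.703704) = −0.5·(-0.251314) − 0.25·(-0.351397) = 0.2135.

0.2135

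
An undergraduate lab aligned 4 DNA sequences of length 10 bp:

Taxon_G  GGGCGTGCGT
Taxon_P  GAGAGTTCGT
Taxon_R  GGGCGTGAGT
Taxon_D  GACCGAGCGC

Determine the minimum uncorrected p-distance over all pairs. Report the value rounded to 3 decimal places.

0.100

Pairwise Hamming distances:
  Taxon_G vs Taxon_P: 3
  Taxon_G vs Taxon_R: 1
  Taxon_G vs Taxon_D: 4
  Taxon_P vs Taxon_R: 4
  Taxon_P vs Taxon_D: 5
  Taxon_R vs Taxon_D: 5
The smallest is 1 mismatch, between Taxon_G and Taxon_R; p = 1/10 = 0.100.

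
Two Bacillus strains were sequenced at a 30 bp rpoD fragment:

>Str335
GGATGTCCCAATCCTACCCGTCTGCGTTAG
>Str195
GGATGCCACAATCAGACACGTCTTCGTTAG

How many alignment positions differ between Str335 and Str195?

6

The sequences differ at positions 6 (T/C), 8 (C/A), 14 (C/A), 15 (T/G), 18 (C/A), 24 (G/T).
That gives 6 mismatches out of 30 aligned sites, so the Hamming distance is 6.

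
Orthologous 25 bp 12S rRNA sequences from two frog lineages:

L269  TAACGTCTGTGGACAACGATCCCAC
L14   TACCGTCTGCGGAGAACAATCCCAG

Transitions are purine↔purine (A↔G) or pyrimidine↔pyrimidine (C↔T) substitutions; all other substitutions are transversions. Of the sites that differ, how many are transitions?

The sequences differ at positions 3 (A/C, transversion), 10 (T/C, transition), 14 (C/G, transversion), 18 (G/A, transition), 25 (C/G, transversion).
Of the 5 differences, 2 transitions and 3 transversions, so the answer is 2.

2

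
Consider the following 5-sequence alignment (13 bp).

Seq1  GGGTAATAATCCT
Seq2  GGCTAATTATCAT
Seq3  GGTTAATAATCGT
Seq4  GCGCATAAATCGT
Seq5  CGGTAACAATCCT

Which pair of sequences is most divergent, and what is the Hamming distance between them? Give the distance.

Pairwise Hamming distances:
  Seq1 vs Seq2: 3
  Seq1 vs Seq3: 2
  Seq1 vs Seq4: 5
  Seq1 vs Seq5: 2
  Seq2 vs Seq3: 3
  Seq2 vs Seq4: 7
  Seq2 vs Seq5: 5
  Seq3 vs Seq4: 5
  Seq3 vs Seq5: 4
  Seq4 vs Seq5: 6
The largest is 7, between Seq2 and Seq4.

7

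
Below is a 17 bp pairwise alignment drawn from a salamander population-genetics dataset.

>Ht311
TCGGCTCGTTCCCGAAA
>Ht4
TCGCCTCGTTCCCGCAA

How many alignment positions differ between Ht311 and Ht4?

The sequences differ at positions 4 (G/C), 15 (A/C).
That gives 2 mismatches out of 17 aligned sites, so the Hamming distance is 2.

2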